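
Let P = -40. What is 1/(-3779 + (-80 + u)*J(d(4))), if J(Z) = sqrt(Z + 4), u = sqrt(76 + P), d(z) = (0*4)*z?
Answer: -1/3927 ≈ -0.00025465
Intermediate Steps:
d(z) = 0 (d(z) = 0*z = 0)
u = 6 (u = sqrt(76 - 40) = sqrt(36) = 6)
J(Z) = sqrt(4 + Z)
1/(-3779 + (-80 + u)*J(d(4))) = 1/(-3779 + (-80 + 6)*sqrt(4 + 0)) = 1/(-3779 - 74*sqrt(4)) = 1/(-3779 - 74*2) = 1/(-3779 - 148) = 1/(-3927) = -1/3927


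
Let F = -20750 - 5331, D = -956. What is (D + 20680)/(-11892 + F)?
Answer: -19724/37973 ≈ -0.51942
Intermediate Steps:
F = -26081
(D + 20680)/(-11892 + F) = (-956 + 20680)/(-11892 - 26081) = 19724/(-37973) = 19724*(-1/37973) = -19724/37973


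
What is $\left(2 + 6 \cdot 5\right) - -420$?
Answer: $452$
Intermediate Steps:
$\left(2 + 6 \cdot 5\right) - -420 = \left(2 + 30\right) + 420 = 32 + 420 = 452$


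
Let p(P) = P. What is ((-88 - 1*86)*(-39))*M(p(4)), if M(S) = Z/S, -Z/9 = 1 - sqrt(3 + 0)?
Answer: -30537/2 + 30537*sqrt(3)/2 ≈ 11177.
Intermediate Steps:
Z = -9 + 9*sqrt(3) (Z = -9*(1 - sqrt(3 + 0)) = -9*(1 - sqrt(3)) = -9 + 9*sqrt(3) ≈ 6.5885)
M(S) = (-9 + 9*sqrt(3))/S
((-88 - 1*86)*(-39))*M(p(4)) = ((-88 - 1*86)*(-39))*(9*(-1 + sqrt(3))/4) = ((-88 - 86)*(-39))*(9*(1/4)*(-1 + sqrt(3))) = (-174*(-39))*(-9/4 + 9*sqrt(3)/4) = 6786*(-9/4 + 9*sqrt(3)/4) = -30537/2 + 30537*sqrt(3)/2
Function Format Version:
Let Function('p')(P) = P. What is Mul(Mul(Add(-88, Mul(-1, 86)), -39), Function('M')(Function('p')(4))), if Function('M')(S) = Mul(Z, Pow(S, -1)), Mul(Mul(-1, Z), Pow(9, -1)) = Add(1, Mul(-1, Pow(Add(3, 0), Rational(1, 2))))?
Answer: Add(Rational(-30537, 2), Mul(Rational(30537, 2), Pow(3, Rational(1, 2)))) ≈ 11177.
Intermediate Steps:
Z = Add(-9, Mul(9, Pow(3, Rational(1, 2)))) (Z = Mul(-9, Add(1, Mul(-1, Pow(Add(3, 0), Rational(1, 2))))) = Mul(-9, Add(1, Mul(-1, Pow(3, Rational(1, 2))))) = Add(-9, Mul(9, Pow(3, Rational(1, 2)))) ≈ 6.5885)
Function('M')(S) = Mul(Pow(S, -1), Add(-9, Mul(9, Pow(3, Rational(1, 2))))) (Function('M')(S) = Mul(Add(-9, Mul(9, Pow(3, Rational(1, 2)))), Pow(S, -1)) = Mul(Pow(S, -1), Add(-9, Mul(9, Pow(3, Rational(1, 2))))))
Mul(Mul(Add(-88, Mul(-1, 86)), -39), Function('M')(Function('p')(4))) = Mul(Mul(Add(-88, Mul(-1, 86)), -39), Mul(9, Pow(4, -1), Add(-1, Pow(3, Rational(1, 2))))) = Mul(Mul(Add(-88, -86), -39), Mul(9, Rational(1, 4), Add(-1, Pow(3, Rational(1, 2))))) = Mul(Mul(-174, -39), Add(Rational(-9, 4), Mul(Rational(9, 4), Pow(3, Rational(1, 2))))) = Mul(6786, Add(Rational(-9, 4), Mul(Rational(9, 4), Pow(3, Rational(1, 2))))) = Add(Rational(-30537, 2), Mul(Rational(30537, 2), Pow(3, Rational(1, 2))))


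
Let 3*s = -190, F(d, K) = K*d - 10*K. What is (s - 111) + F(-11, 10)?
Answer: -1153/3 ≈ -384.33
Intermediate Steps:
F(d, K) = -10*K + K*d
s = -190/3 (s = (⅓)*(-190) = -190/3 ≈ -63.333)
(s - 111) + F(-11, 10) = (-190/3 - 111) + 10*(-10 - 11) = -523/3 + 10*(-21) = -523/3 - 210 = -1153/3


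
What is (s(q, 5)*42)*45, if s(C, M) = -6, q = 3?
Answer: -11340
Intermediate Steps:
(s(q, 5)*42)*45 = -6*42*45 = -252*45 = -11340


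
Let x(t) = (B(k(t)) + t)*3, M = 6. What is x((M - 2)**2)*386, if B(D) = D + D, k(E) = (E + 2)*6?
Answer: 268656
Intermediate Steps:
k(E) = 12 + 6*E (k(E) = (2 + E)*6 = 12 + 6*E)
B(D) = 2*D
x(t) = 72 + 39*t (x(t) = (2*(12 + 6*t) + t)*3 = ((24 + 12*t) + t)*3 = (24 + 13*t)*3 = 72 + 39*t)
x((M - 2)**2)*386 = (72 + 39*(6 - 2)**2)*386 = (72 + 39*4**2)*386 = (72 + 39*16)*386 = (72 + 624)*386 = 696*386 = 268656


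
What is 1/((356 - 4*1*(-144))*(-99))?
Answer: -1/92268 ≈ -1.0838e-5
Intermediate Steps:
1/((356 - 4*1*(-144))*(-99)) = 1/((356 - 4*(-144))*(-99)) = 1/((356 + 576)*(-99)) = 1/(932*(-99)) = 1/(-92268) = -1/92268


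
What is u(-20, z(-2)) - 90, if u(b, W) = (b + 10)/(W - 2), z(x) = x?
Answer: -175/2 ≈ -87.500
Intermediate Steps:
u(b, W) = (10 + b)/(-2 + W)
u(-20, z(-2)) - 90 = (10 - 20)/(-2 - 2) - 90 = -10/(-4) - 90 = -¼*(-10) - 90 = 5/2 - 90 = -175/2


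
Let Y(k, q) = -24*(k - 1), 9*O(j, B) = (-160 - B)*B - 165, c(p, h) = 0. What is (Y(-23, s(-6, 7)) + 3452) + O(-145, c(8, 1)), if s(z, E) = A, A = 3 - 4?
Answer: 12029/3 ≈ 4009.7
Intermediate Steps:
A = -1
O(j, B) = -55/3 + B*(-160 - B)/9 (O(j, B) = ((-160 - B)*B - 165)/9 = (B*(-160 - B) - 165)/9 = (-165 + B*(-160 - B))/9 = -55/3 + B*(-160 - B)/9)
s(z, E) = -1
Y(k, q) = 24 - 24*k (Y(k, q) = -24*(-1 + k) = 24 - 24*k)
(Y(-23, s(-6, 7)) + 3452) + O(-145, c(8, 1)) = ((24 - 24*(-23)) + 3452) + (-55/3 - 160/9*0 - ⅑*0²) = ((24 + 552) + 3452) + (-55/3 + 0 - ⅑*0) = (576 + 3452) + (-55/3 + 0 + 0) = 4028 - 55/3 = 12029/3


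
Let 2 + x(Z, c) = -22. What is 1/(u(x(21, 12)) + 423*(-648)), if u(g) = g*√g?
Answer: I/(24*(-11421*I + 2*√6)) ≈ -3.6482e-6 + 1.5649e-9*I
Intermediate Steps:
x(Z, c) = -24 (x(Z, c) = -2 - 22 = -24)
u(g) = g^(3/2)
1/(u(x(21, 12)) + 423*(-648)) = 1/((-24)^(3/2) + 423*(-648)) = 1/(-48*I*√6 - 274104) = 1/(-274104 - 48*I*√6)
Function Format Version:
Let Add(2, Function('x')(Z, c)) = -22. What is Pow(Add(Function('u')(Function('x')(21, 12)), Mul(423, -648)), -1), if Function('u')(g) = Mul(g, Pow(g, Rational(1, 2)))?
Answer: Mul(Rational(1, 24), I, Pow(Add(Mul(-11421, I), Mul(2, Pow(6, Rational(1, 2)))), -1)) ≈ Add(-3.6482e-6, Mul(1.5649e-9, I))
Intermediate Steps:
Function('x')(Z, c) = -24 (Function('x')(Z, c) = Add(-2, -22) = -24)
Function('u')(g) = Pow(g, Rational(3, 2))
Pow(Add(Function('u')(Function('x')(21, 12)), Mul(423, -648)), -1) = Pow(Add(Pow(-24, Rational(3, 2)), Mul(423, -648)), -1) = Pow(Add(Mul(-48, I, Pow(6, Rational(1, 2))), -274104), -1) = Pow(Add(-274104, Mul(-48, I, Pow(6, Rational(1, 2)))), -1)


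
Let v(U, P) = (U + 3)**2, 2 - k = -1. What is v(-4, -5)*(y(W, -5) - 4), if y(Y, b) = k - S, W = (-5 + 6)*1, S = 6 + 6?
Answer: -13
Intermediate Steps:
S = 12
k = 3 (k = 2 - 1*(-1) = 2 + 1 = 3)
W = 1 (W = 1*1 = 1)
v(U, P) = (3 + U)**2
y(Y, b) = -9 (y(Y, b) = 3 - 1*12 = 3 - 12 = -9)
v(-4, -5)*(y(W, -5) - 4) = (3 - 4)**2*(-9 - 4) = (-1)**2*(-13) = 1*(-13) = -13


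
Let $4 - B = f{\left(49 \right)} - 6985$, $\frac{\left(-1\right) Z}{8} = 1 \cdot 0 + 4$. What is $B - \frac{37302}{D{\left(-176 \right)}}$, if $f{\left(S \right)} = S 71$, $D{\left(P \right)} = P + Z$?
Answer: $\frac{383691}{104} \approx 3689.3$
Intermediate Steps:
$Z = -32$ ($Z = - 8 \left(1 \cdot 0 + 4\right) = - 8 \left(0 + 4\right) = \left(-8\right) 4 = -32$)
$D{\left(P \right)} = -32 + P$ ($D{\left(P \right)} = P - 32 = -32 + P$)
$f{\left(S \right)} = 71 S$
$B = 3510$ ($B = 4 - \left(71 \cdot 49 - 6985\right) = 4 - \left(3479 - 6985\right) = 4 - -3506 = 4 + 3506 = 3510$)
$B - \frac{37302}{D{\left(-176 \right)}} = 3510 - \frac{37302}{-32 - 176} = 3510 - \frac{37302}{-208} = 3510 - - \frac{18651}{104} = 3510 + \frac{18651}{104} = \frac{383691}{104}$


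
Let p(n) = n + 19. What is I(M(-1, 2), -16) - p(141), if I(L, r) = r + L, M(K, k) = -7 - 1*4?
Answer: -187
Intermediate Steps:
M(K, k) = -11 (M(K, k) = -7 - 4 = -11)
p(n) = 19 + n
I(L, r) = L + r
I(M(-1, 2), -16) - p(141) = (-11 - 16) - (19 + 141) = -27 - 1*160 = -27 - 160 = -187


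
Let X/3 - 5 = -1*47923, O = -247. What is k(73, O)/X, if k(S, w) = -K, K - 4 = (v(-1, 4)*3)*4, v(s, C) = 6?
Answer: 2/3783 ≈ 0.00052868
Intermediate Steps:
K = 76 (K = 4 + (6*3)*4 = 4 + 18*4 = 4 + 72 = 76)
k(S, w) = -76 (k(S, w) = -1*76 = -76)
X = -143754 (X = 15 + 3*(-1*47923) = 15 + 3*(-47923) = 15 - 143769 = -143754)
k(73, O)/X = -76/(-143754) = -76*(-1/143754) = 2/3783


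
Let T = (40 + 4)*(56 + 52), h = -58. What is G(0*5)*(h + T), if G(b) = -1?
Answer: -4694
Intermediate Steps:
T = 4752 (T = 44*108 = 4752)
G(0*5)*(h + T) = -(-58 + 4752) = -1*4694 = -4694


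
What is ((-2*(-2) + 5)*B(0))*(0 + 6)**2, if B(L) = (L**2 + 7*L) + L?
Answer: 0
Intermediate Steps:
B(L) = L**2 + 8*L
((-2*(-2) + 5)*B(0))*(0 + 6)**2 = ((-2*(-2) + 5)*(0*(8 + 0)))*(0 + 6)**2 = ((4 + 5)*(0*8))*6**2 = (9*0)*36 = 0*36 = 0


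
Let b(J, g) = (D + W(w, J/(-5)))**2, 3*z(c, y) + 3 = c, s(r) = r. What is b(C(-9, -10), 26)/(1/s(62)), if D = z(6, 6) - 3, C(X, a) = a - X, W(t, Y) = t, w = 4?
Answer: 248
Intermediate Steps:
z(c, y) = -1 + c/3
D = -2 (D = (-1 + (1/3)*6) - 3 = (-1 + 2) - 3 = 1 - 3 = -2)
b(J, g) = 4 (b(J, g) = (-2 + 4)**2 = 2**2 = 4)
b(C(-9, -10), 26)/(1/s(62)) = 4/(1/62) = 4*62 = 248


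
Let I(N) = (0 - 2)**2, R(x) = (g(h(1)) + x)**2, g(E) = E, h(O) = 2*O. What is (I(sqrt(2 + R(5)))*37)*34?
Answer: 5032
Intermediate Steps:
R(x) = (2 + x)**2 (R(x) = (2*1 + x)**2 = (2 + x)**2)
I(N) = 4 (I(N) = (-2)**2 = 4)
(I(sqrt(2 + R(5)))*37)*34 = (4*37)*34 = 148*34 = 5032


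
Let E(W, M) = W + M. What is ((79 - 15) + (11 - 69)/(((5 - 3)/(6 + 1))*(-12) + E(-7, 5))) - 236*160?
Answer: -716021/19 ≈ -37685.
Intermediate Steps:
E(W, M) = M + W
((79 - 15) + (11 - 69)/(((5 - 3)/(6 + 1))*(-12) + E(-7, 5))) - 236*160 = ((79 - 15) + (11 - 69)/(((5 - 3)/(6 + 1))*(-12) + (5 - 7))) - 236*160 = (64 - 58/((2/7)*(-12) - 2)) - 37760 = (64 - 58/(-24/7 - 2)) - 37760 = (64 - 58/(-38/7)) - 37760 = (64 - 58*(-7/38)) - 37760 = (64 + 203/19) - 37760 = 1419/19 - 37760 = -716021/19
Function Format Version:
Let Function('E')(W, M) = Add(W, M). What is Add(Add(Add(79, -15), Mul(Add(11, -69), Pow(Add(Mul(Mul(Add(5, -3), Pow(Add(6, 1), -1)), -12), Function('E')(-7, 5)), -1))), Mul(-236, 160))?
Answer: Rational(-716021, 19) ≈ -37685.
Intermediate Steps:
Function('E')(W, M) = Add(M, W)
Add(Add(Add(79, -15), Mul(Add(11, -69), Pow(Add(Mul(Mul(Add(5, -3), Pow(Add(6, 1), -1)), -12), Function('E')(-7, 5)), -1))), Mul(-236, 160)) = Add(Add(Add(79, -15), Mul(Add(11, -69), Pow(Add(Mul(Mul(Add(5, -3), Pow(Add(6, 1), -1)), -12), Add(5, -7)), -1))), Mul(-236, 160)) = Add(Add(64, Mul(-58, Pow(Add(Mul(Mul(2, Pow(7, -1)), -12), -2), -1))), -37760) = Add(Add(64, Mul(-58, Pow(Add(Mul(Mul(2, Rational(1, 7)), -12), -2), -1))), -37760) = Add(Add(64, Mul(-58, Pow(Add(Mul(Rational(2, 7), -12), -2), -1))), -37760) = Add(Add(64, Mul(-58, Pow(Add(Rational(-24, 7), -2), -1))), -37760) = Add(Add(64, Mul(-58, Pow(Rational(-38, 7), -1))), -37760) = Add(Add(64, Mul(-58, Rational(-7, 38))), -37760) = Add(Add(64, Rational(203, 19)), -37760) = Add(Rational(1419, 19), -37760) = Rational(-716021, 19)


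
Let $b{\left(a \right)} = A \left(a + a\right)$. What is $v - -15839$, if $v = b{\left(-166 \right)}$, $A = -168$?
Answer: $71615$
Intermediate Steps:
$b{\left(a \right)} = - 336 a$ ($b{\left(a \right)} = - 168 \left(a + a\right) = - 168 \cdot 2 a = - 336 a$)
$v = 55776$ ($v = \left(-336\right) \left(-166\right) = 55776$)
$v - -15839 = 55776 - -15839 = 55776 + 15839 = 71615$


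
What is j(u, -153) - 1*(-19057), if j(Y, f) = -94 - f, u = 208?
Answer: 19116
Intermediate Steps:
j(u, -153) - 1*(-19057) = (-94 - 1*(-153)) - 1*(-19057) = (-94 + 153) + 19057 = 59 + 19057 = 19116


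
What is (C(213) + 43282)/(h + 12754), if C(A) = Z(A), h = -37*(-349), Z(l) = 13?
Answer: 43295/25667 ≈ 1.6868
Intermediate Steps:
h = 12913
C(A) = 13
(C(213) + 43282)/(h + 12754) = (13 + 43282)/(12913 + 12754) = 43295/25667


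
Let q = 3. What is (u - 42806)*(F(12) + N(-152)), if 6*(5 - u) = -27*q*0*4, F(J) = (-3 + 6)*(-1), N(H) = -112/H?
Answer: 1840443/19 ≈ 96865.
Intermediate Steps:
F(J) = -3 (F(J) = 3*(-1) = -3)
u = 5 (u = 5 - (-81*0)*4/6 = 5 - (-27*0)*4/6 = 5 - 0*4 = 5 - ⅙*0 = 5 + 0 = 5)
(u - 42806)*(F(12) + N(-152)) = (5 - 42806)*(-3 - 112/(-152)) = -42801*(-3 - 112*(-1/152)) = -42801*(-3 + 14/19) = -42801*(-43/19) = 1840443/19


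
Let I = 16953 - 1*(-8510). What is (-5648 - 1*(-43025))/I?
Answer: 37377/25463 ≈ 1.4679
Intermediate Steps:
I = 25463 (I = 16953 + 8510 = 25463)
(-5648 - 1*(-43025))/I = (-5648 - 1*(-43025))/25463 = (-5648 + 43025)*(1/25463) = 37377*(1/25463) = 37377/25463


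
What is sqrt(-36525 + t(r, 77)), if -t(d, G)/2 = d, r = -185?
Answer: I*sqrt(36155) ≈ 190.14*I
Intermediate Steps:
t(d, G) = -2*d
sqrt(-36525 + t(r, 77)) = sqrt(-36525 - 2*(-185)) = sqrt(-36525 + 370) = sqrt(-36155) = I*sqrt(36155)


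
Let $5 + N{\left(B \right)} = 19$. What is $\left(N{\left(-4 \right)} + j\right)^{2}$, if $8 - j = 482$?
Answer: $211600$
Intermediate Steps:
$j = -474$ ($j = 8 - 482 = -474$)
$N{\left(B \right)} = 14$ ($N{\left(B \right)} = -5 + 19 = 14$)
$\left(N{\left(-4 \right)} + j\right)^{2} = \left(14 - 474\right)^{2} = \left(-460\right)^{2} = 211600$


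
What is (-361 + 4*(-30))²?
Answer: 231361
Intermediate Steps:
(-361 + 4*(-30))² = (-361 - 120)² = (-481)² = 231361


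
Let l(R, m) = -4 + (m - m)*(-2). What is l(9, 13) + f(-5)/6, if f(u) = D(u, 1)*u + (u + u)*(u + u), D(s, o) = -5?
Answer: 101/6 ≈ 16.833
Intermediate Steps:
l(R, m) = -4 (l(R, m) = -4 + 0*(-2) = -4 + 0 = -4)
f(u) = -5*u + 4*u² (f(u) = -5*u + (u + u)*(u + u) = -5*u + (2*u)*(2*u) = -5*u + 4*u²)
l(9, 13) + f(-5)/6 = -4 + (-5*(-5 + 4*(-5)))/6 = -4 + (-5*(-5 - 20))/6 = -4 + (-5*(-25))/6 = -4 + (⅙)*125 = -4 + 125/6 = 101/6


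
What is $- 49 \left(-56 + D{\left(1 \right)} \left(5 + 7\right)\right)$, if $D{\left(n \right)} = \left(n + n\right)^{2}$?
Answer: $392$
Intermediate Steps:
$D{\left(n \right)} = 4 n^{2}$ ($D{\left(n \right)} = \left(2 n\right)^{2} = 4 n^{2}$)
$- 49 \left(-56 + D{\left(1 \right)} \left(5 + 7\right)\right) = - 49 \left(-56 + 4 \cdot 1^{2} \left(5 + 7\right)\right) = - 49 \left(-56 + 4 \cdot 1 \cdot 12\right) = - 49 \left(-56 + 4 \cdot 12\right) = - 49 \left(-56 + 48\right) = \left(-49\right) \left(-8\right) = 392$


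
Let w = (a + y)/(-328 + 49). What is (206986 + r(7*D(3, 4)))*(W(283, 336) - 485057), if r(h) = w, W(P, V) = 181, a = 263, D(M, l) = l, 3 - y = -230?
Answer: -903255135608/9 ≈ -1.0036e+11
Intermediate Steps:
y = 233 (y = 3 - 1*(-230) = 3 + 230 = 233)
w = -16/9 (w = (263 + 233)/(-328 + 49) = 496/(-279) = 496*(-1/279) = -16/9 ≈ -1.7778)
r(h) = -16/9
(206986 + r(7*D(3, 4)))*(W(283, 336) - 485057) = (206986 - 16/9)*(181 - 485057) = (1862858/9)*(-484876) = -903255135608/9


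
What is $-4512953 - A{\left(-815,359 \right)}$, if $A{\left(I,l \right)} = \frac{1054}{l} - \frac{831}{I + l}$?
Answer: $- \frac{246263078955}{54568} \approx -4.513 \cdot 10^{6}$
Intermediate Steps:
$A{\left(I,l \right)} = - \frac{831}{I + l} + \frac{1054}{l}$
$-4512953 - A{\left(-815,359 \right)} = -4512953 - \frac{223 \cdot 359 + 1054 \left(-815\right)}{359 \left(-815 + 359\right)} = -4512953 - \frac{80057 - 859010}{359 \left(-456\right)} = -4512953 - \frac{1}{359} \left(- \frac{1}{456}\right) \left(-778953\right) = -4512953 - \frac{259651}{54568} = - \frac{246263078955}{54568}$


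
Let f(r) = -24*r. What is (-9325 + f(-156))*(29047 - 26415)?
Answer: -14689192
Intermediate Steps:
(-9325 + f(-156))*(29047 - 26415) = (-9325 - 24*(-156))*(29047 - 26415) = (-9325 + 3744)*2632 = -5581*2632 = -14689192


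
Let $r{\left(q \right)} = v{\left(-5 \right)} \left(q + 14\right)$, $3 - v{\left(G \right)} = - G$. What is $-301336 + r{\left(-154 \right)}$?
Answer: $-301056$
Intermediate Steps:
$v{\left(G \right)} = 3 + G$ ($v{\left(G \right)} = 3 - - G = 3 + G$)
$r{\left(q \right)} = -28 - 2 q$ ($r{\left(q \right)} = \left(3 - 5\right) \left(q + 14\right) = - 2 \left(14 + q\right) = -28 - 2 q$)
$-301336 + r{\left(-154 \right)} = -301336 - -280 = -301336 + \left(-28 + 308\right) = -301336 + 280 = -301056$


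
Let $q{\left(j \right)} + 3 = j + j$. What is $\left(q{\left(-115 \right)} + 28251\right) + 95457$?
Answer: $123475$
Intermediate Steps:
$q{\left(j \right)} = -3 + 2 j$ ($q{\left(j \right)} = -3 + \left(j + j\right) = -3 + 2 j$)
$\left(q{\left(-115 \right)} + 28251\right) + 95457 = \left(\left(-3 + 2 \left(-115\right)\right) + 28251\right) + 95457 = \left(\left(-3 - 230\right) + 28251\right) + 95457 = \left(-233 + 28251\right) + 95457 = 28018 + 95457 = 123475$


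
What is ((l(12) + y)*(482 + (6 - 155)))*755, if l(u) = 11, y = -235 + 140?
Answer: -21118860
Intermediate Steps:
y = -95
((l(12) + y)*(482 + (6 - 155)))*755 = ((11 - 95)*(482 + (6 - 155)))*755 = -84*(482 - 149)*755 = -84*333*755 = -27972*755 = -21118860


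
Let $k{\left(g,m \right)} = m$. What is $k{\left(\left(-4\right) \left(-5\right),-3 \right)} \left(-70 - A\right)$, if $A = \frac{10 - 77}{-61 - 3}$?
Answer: $\frac{13641}{64} \approx 213.14$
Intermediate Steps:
$A = \frac{67}{64}$ ($A = - \frac{67}{-64} = \left(-67\right) \left(- \frac{1}{64}\right) = \frac{67}{64} \approx 1.0469$)
$k{\left(\left(-4\right) \left(-5\right),-3 \right)} \left(-70 - A\right) = - 3 \left(-70 - \frac{67}{64}\right) = \left(-3\right) \left(- \frac{4547}{64}\right) = \frac{13641}{64}$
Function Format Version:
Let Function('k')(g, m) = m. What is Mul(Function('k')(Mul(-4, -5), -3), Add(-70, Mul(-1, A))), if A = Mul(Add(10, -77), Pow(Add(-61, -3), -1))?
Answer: Rational(13641, 64) ≈ 213.14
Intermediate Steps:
A = Rational(67, 64) (A = Mul(-67, Pow(-64, -1)) = Mul(-67, Rational(-1, 64)) = Rational(67, 64) ≈ 1.0469)
Mul(Function('k')(Mul(-4, -5), -3), Add(-70, Mul(-1, A))) = Mul(-3, Add(-70, Mul(-1, Rational(67, 64)))) = Mul(-3, Add(-70, Rational(-67, 64))) = Mul(-3, Rational(-4547, 64)) = Rational(13641, 64)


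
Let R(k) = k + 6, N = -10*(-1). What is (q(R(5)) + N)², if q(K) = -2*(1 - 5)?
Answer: 324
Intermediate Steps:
N = 10
R(k) = 6 + k
q(K) = 8 (q(K) = -2*(-4) = 8)
(q(R(5)) + N)² = (8 + 10)² = 18² = 324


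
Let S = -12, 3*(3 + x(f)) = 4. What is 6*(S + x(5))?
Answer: -82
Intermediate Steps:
x(f) = -5/3 (x(f) = -3 + (1/3)*4 = -3 + 4/3 = -5/3)
6*(S + x(5)) = 6*(-12 - 5/3) = 6*(-41/3) = -82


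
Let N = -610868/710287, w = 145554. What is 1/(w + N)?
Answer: 710287/103384503130 ≈ 6.8703e-6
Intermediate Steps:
N = -610868/710287 (N = -610868*1/710287 = -610868/710287 ≈ -0.86003)
1/(w + N) = 1/(145554 - 610868/710287) = 1/(103384503130/710287) = 710287/103384503130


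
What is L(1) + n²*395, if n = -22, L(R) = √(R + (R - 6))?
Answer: 191180 + 2*I ≈ 1.9118e+5 + 2.0*I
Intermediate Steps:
L(R) = √(-6 + 2*R) (L(R) = √(R + (-6 + R)) = √(-6 + 2*R))
L(1) + n²*395 = √(-6 + 2*1) + (-22)²*395 = √(-6 + 2) + 484*395 = √(-4) + 191180 = 2*I + 191180 = 191180 + 2*I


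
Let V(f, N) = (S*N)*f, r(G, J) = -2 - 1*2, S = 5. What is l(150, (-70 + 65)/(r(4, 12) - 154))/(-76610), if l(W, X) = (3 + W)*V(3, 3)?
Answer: -1377/15322 ≈ -0.089871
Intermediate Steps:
r(G, J) = -4 (r(G, J) = -2 - 2 = -4)
V(f, N) = 5*N*f (V(f, N) = (5*N)*f = 5*N*f)
l(W, X) = 135 + 45*W (l(W, X) = (3 + W)*(5*3*3) = (3 + W)*45 = 135 + 45*W)
l(150, (-70 + 65)/(r(4, 12) - 154))/(-76610) = (135 + 45*150)/(-76610) = (135 + 6750)*(-1/76610) = 6885*(-1/76610) = -1377/15322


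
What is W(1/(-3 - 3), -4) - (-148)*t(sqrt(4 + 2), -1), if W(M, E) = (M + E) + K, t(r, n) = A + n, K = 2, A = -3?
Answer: -3565/6 ≈ -594.17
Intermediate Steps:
t(r, n) = -3 + n
W(M, E) = 2 + E + M (W(M, E) = (M + E) + 2 = (E + M) + 2 = 2 + E + M)
W(1/(-3 - 3), -4) - (-148)*t(sqrt(4 + 2), -1) = (2 - 4 + 1/(-3 - 3)) - (-148)*(-3 - 1) = (2 - 4 + 1/(-6)) - (-148)*(-4) = (2 - 4 - 1/6) - 37*16 = -13/6 - 592 = -3565/6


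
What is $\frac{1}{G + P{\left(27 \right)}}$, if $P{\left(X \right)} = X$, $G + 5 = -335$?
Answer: $- \frac{1}{313} \approx -0.0031949$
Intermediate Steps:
$G = -340$ ($G = -5 - 335 = -340$)
$\frac{1}{G + P{\left(27 \right)}} = \frac{1}{-340 + 27} = \frac{1}{-313} = - \frac{1}{313}$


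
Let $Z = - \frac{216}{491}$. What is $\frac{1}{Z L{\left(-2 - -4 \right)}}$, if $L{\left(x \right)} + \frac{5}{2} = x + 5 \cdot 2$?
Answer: $- \frac{491}{2052} \approx -0.23928$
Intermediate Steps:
$Z = - \frac{216}{491}$ ($Z = \left(-216\right) \frac{1}{491} = - \frac{216}{491} \approx -0.43992$)
$L{\left(x \right)} = \frac{15}{2} + x$ ($L{\left(x \right)} = - \frac{5}{2} + \left(x + 5 \cdot 2\right) = - \frac{5}{2} + \left(x + 10\right) = - \frac{5}{2} + \left(10 + x\right) = \frac{15}{2} + x$)
$\frac{1}{Z L{\left(-2 - -4 \right)}} = \frac{1}{\left(- \frac{216}{491}\right) \left(\frac{15}{2} - -2\right)} = \frac{1}{\left(- \frac{216}{491}\right) \left(\frac{15}{2} + \left(-2 + 4\right)\right)} = \frac{1}{\left(- \frac{216}{491}\right) \left(\frac{15}{2} + 2\right)} = \frac{1}{\left(- \frac{216}{491}\right) \frac{19}{2}} = \frac{1}{- \frac{2052}{491}} = - \frac{491}{2052}$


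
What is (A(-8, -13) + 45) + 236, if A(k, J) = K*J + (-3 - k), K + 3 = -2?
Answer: 351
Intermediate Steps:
K = -5 (K = -3 - 2 = -5)
A(k, J) = -3 - k - 5*J (A(k, J) = -5*J + (-3 - k) = -3 - k - 5*J)
(A(-8, -13) + 45) + 236 = ((-3 - 1*(-8) - 5*(-13)) + 45) + 236 = ((-3 + 8 + 65) + 45) + 236 = (70 + 45) + 236 = 115 + 236 = 351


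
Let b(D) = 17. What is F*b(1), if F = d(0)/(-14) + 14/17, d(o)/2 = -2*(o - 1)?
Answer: 64/7 ≈ 9.1429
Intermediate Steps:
d(o) = 4 - 4*o (d(o) = 2*(-2*(o - 1)) = 2*(-2*(-1 + o)) = 2*(2 - 2*o) = 4 - 4*o)
F = 64/119 (F = (4 - 4*0)/(-14) + 14/17 = (4 + 0)*(-1/14) + 14*(1/17) = 4*(-1/14) + 14/17 = -2/7 + 14/17 = 64/119 ≈ 0.53782)
F*b(1) = (64/119)*17 = 64/7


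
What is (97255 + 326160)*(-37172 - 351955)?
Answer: -164762208705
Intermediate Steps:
(97255 + 326160)*(-37172 - 351955) = 423415*(-389127) = -164762208705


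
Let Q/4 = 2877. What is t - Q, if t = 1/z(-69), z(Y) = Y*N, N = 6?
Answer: -4764313/414 ≈ -11508.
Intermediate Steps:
z(Y) = 6*Y (z(Y) = Y*6 = 6*Y)
Q = 11508 (Q = 4*2877 = 11508)
t = -1/414 (t = 1/(6*(-69)) = 1/(-414) = -1/414 ≈ -0.0024155)
t - Q = -1/414 - 1*11508 = -1/414 - 11508 = -4764313/414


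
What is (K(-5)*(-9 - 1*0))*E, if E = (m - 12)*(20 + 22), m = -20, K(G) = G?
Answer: -60480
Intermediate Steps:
E = -1344 (E = (-20 - 12)*(20 + 22) = -32*42 = -1344)
(K(-5)*(-9 - 1*0))*E = -5*(-9 - 1*0)*(-1344) = -5*(-9 + 0)*(-1344) = -5*(-9)*(-1344) = 45*(-1344) = -60480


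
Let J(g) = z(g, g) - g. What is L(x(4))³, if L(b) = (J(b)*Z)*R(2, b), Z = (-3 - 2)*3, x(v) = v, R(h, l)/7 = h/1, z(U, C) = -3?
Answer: 3176523000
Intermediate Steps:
R(h, l) = 7*h (R(h, l) = 7*(h/1) = 7*(h*1) = 7*h)
J(g) = -3 - g
Z = -15 (Z = -5*3 = -15)
L(b) = 630 + 210*b (L(b) = ((-3 - b)*(-15))*(7*2) = (45 + 15*b)*14 = 630 + 210*b)
L(x(4))³ = (630 + 210*4)³ = (630 + 840)³ = 1470³ = 3176523000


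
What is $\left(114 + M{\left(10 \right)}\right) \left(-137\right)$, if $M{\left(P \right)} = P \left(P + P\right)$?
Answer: $-43018$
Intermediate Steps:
$M{\left(P \right)} = 2 P^{2}$ ($M{\left(P \right)} = P 2 P = 2 P^{2}$)
$\left(114 + M{\left(10 \right)}\right) \left(-137\right) = \left(114 + 2 \cdot 10^{2}\right) \left(-137\right) = \left(114 + 2 \cdot 100\right) \left(-137\right) = \left(114 + 200\right) \left(-137\right) = 314 \left(-137\right) = -43018$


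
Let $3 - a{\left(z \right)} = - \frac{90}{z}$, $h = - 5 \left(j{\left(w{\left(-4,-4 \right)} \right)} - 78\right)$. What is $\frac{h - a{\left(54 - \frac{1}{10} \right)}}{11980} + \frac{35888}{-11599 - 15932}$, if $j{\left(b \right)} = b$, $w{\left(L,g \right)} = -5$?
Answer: $- \frac{8058847684}{6349061565} \approx -1.2693$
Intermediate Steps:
$h = 415$ ($h = - 5 \left(-5 - 78\right) = \left(-5\right) \left(-83\right) = 415$)
$a{\left(z \right)} = 3 + \frac{90}{z}$ ($a{\left(z \right)} = 3 - - \frac{90}{z} = 3 + \frac{90}{z}$)
$\frac{h - a{\left(54 - \frac{1}{10} \right)}}{11980} + \frac{35888}{-11599 - 15932} = \frac{415 - \left(3 + \frac{90}{54 - \frac{1}{10}}\right)}{11980} + \frac{35888}{-11599 - 15932} = \left(415 - \left(3 + \frac{90}{54 - \frac{1}{10}}\right)\right) \frac{1}{11980} + \frac{35888}{-11599 - 15932} = \left(415 - \left(3 + \frac{90}{54 - \frac{1}{10}}\right)\right) \frac{1}{11980} + \frac{35888}{-27531} = \left(415 - \left(3 + \frac{90}{\frac{539}{10}}\right)\right) \frac{1}{11980} + 35888 \left(- \frac{1}{27531}\right) = \left(415 - \left(3 + 90 \cdot \frac{10}{539}\right)\right) \frac{1}{11980} - \frac{35888}{27531} = \left(415 - \left(3 + \frac{900}{539}\right)\right) \frac{1}{11980} - \frac{35888}{27531} = \left(415 - \frac{2517}{539}\right) \frac{1}{11980} - \frac{35888}{27531} = \frac{221168}{539} \cdot \frac{1}{11980} - \frac{35888}{27531} = \frac{55292}{1614305} - \frac{35888}{27531} = - \frac{8058847684}{6349061565}$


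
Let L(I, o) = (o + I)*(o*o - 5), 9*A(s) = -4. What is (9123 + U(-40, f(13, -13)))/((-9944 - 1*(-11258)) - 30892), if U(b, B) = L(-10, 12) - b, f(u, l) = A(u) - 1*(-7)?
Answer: -9441/29578 ≈ -0.31919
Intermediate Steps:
A(s) = -4/9 (A(s) = (⅑)*(-4) = -4/9)
f(u, l) = 59/9 (f(u, l) = -4/9 - 1*(-7) = -4/9 + 7 = 59/9)
L(I, o) = (-5 + o²)*(I + o) (L(I, o) = (I + o)*(o² - 5) = (I + o)*(-5 + o²) = (-5 + o²)*(I + o))
U(b, B) = 278 - b (U(b, B) = (12³ - 5*(-10) - 5*12 - 10*12²) - b = (1728 + 50 - 60 - 10*144) - b = (1728 + 50 - 60 - 1440) - b = 278 - b)
(9123 + U(-40, f(13, -13)))/((-9944 - 1*(-11258)) - 30892) = (9123 + (278 - 1*(-40)))/((-9944 - 1*(-11258)) - 30892) = (9123 + (278 + 40))/((-9944 + 11258) - 30892) = (9123 + 318)/(1314 - 30892) = 9441/(-29578) = 9441*(-1/29578) = -9441/29578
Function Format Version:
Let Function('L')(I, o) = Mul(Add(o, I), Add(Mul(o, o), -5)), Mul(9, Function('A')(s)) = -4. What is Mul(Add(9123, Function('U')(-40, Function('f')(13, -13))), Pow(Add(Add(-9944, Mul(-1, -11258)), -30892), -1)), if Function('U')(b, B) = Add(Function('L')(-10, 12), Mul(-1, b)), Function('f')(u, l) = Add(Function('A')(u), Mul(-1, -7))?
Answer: Rational(-9441, 29578) ≈ -0.31919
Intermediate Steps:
Function('A')(s) = Rational(-4, 9) (Function('A')(s) = Mul(Rational(1, 9), -4) = Rational(-4, 9))
Function('f')(u, l) = Rational(59, 9) (Function('f')(u, l) = Add(Rational(-4, 9), Mul(-1, -7)) = Add(Rational(-4, 9), 7) = Rational(59, 9))
Function('L')(I, o) = Mul(Add(-5, Pow(o, 2)), Add(I, o)) (Function('L')(I, o) = Mul(Add(I, o), Add(Pow(o, 2), -5)) = Mul(Add(I, o), Add(-5, Pow(o, 2))) = Mul(Add(-5, Pow(o, 2)), Add(I, o)))
Function('U')(b, B) = Add(278, Mul(-1, b)) (Function('U')(b, B) = Add(Add(Pow(12, 3), Mul(-5, -10), Mul(-5, 12), Mul(-10, Pow(12, 2))), Mul(-1, b)) = Add(Add(1728, 50, -60, Mul(-10, 144)), Mul(-1, b)) = Add(Add(1728, 50, -60, -1440), Mul(-1, b)) = Add(278, Mul(-1, b)))
Mul(Add(9123, Function('U')(-40, Function('f')(13, -13))), Pow(Add(Add(-9944, Mul(-1, -11258)), -30892), -1)) = Mul(Add(9123, Add(278, Mul(-1, -40))), Pow(Add(Add(-9944, Mul(-1, -11258)), -30892), -1)) = Mul(Add(9123, Add(278, 40)), Pow(Add(Add(-9944, 11258), -30892), -1)) = Mul(Add(9123, 318), Pow(Add(1314, -30892), -1)) = Mul(9441, Pow(-29578, -1)) = Mul(9441, Rational(-1, 29578)) = Rational(-9441, 29578)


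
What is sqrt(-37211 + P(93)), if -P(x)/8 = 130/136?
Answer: I*sqrt(10756189)/17 ≈ 192.92*I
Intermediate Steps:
P(x) = -130/17 (P(x) = -1040/136 = -8*65/68 = -130/17)
sqrt(-37211 + P(93)) = sqrt(-37211 - 130/17) = sqrt(-632717/17) = I*sqrt(10756189)/17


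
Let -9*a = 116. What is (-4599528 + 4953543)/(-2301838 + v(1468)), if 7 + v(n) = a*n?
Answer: -3186135/20886893 ≈ -0.15254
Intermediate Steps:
a = -116/9 (a = -1/9*116 = -116/9 ≈ -12.889)
v(n) = -7 - 116*n/9
(-4599528 + 4953543)/(-2301838 + v(1468)) = (-4599528 + 4953543)/(-2301838 + (-7 - 116/9*1468)) = 354015/(-2301838 + (-7 - 170288/9)) = 354015/(-2301838 - 170351/9) = 354015/(-20886893/9) = 354015*(-9/20886893) = -3186135/20886893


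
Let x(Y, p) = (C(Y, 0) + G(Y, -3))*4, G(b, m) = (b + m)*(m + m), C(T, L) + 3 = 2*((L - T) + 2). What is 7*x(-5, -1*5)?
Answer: 1652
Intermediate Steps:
C(T, L) = 1 - 2*T + 2*L (C(T, L) = -3 + 2*((L - T) + 2) = -3 + 2*(2 + L - T) = -3 + (4 - 2*T + 2*L) = 1 - 2*T + 2*L)
G(b, m) = 2*m*(b + m) (G(b, m) = (b + m)*(2*m) = 2*m*(b + m))
x(Y, p) = 76 - 32*Y (x(Y, p) = ((1 - 2*Y + 2*0) + 2*(-3)*(Y - 3))*4 = ((1 - 2*Y + 0) + 2*(-3)*(-3 + Y))*4 = ((1 - 2*Y) + (18 - 6*Y))*4 = (19 - 8*Y)*4 = 76 - 32*Y)
7*x(-5, -1*5) = 7*(76 - 32*(-5)) = 7*(76 + 160) = 7*236 = 1652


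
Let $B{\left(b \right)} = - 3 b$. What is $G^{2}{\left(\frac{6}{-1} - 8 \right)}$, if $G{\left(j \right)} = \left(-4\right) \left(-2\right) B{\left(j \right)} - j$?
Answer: $122500$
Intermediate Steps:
$G{\left(j \right)} = - 25 j$ ($G{\left(j \right)} = \left(-4\right) \left(-2\right) \left(- 3 j\right) - j = 8 \left(- 3 j\right) - j = - 24 j - j = - 25 j$)
$G^{2}{\left(\frac{6}{-1} - 8 \right)} = \left(- 25 \left(\frac{6}{-1} - 8\right)\right)^{2} = \left(- 25 \left(6 \left(-1\right) - 8\right)\right)^{2} = \left(- 25 \left(-6 - 8\right)\right)^{2} = \left(\left(-25\right) \left(-14\right)\right)^{2} = 350^{2} = 122500$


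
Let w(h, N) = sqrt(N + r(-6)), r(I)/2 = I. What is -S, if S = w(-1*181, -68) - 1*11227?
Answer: 11227 - 4*I*sqrt(5) ≈ 11227.0 - 8.9443*I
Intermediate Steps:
r(I) = 2*I
w(h, N) = sqrt(-12 + N) (w(h, N) = sqrt(N + 2*(-6)) = sqrt(N - 12) = sqrt(-12 + N))
S = -11227 + 4*I*sqrt(5) (S = sqrt(-12 - 68) - 1*11227 = sqrt(-80) - 11227 = 4*I*sqrt(5) - 11227 = -11227 + 4*I*sqrt(5) ≈ -11227.0 + 8.9443*I)
-S = -(-11227 + 4*I*sqrt(5)) = 11227 - 4*I*sqrt(5)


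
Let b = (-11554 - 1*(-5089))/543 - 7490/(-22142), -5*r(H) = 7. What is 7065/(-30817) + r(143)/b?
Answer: -386570418131/3571714953600 ≈ -0.10823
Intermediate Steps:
r(H) = -7/5 (r(H) = -⅕*7 = -7/5)
b = -23180160/2003851 (b = (-11554 + 5089)*(1/543) - 7490*(-1/22142) = -6465*1/543 + 3745/11071 = -2155/181 + 3745/11071 = -23180160/2003851 ≈ -11.568)
7065/(-30817) + r(143)/b = 7065/(-30817) - 7/(5*(-23180160/2003851)) = 7065*(-1/30817) - 7/5*(-2003851/23180160) = -7065/30817 + 14026957/115900800 = -386570418131/3571714953600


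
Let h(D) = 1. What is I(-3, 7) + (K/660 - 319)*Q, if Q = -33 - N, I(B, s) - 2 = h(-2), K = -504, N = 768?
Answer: 14087352/55 ≈ 2.5613e+5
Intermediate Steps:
I(B, s) = 3 (I(B, s) = 2 + 1 = 3)
Q = -801 (Q = -33 - 1*768 = -33 - 768 = -801)
I(-3, 7) + (K/660 - 319)*Q = 3 + (-504/660 - 319)*(-801) = 3 + (-504*1/660 - 319)*(-801) = 3 + (-42/55 - 319)*(-801) = 3 - 17587/55*(-801) = 3 + 14087187/55 = 14087352/55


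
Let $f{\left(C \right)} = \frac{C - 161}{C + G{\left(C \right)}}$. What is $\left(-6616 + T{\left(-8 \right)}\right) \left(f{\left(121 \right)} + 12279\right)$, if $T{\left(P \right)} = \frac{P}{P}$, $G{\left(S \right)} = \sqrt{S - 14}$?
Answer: $- \frac{590250317895}{7267} - \frac{132300 \sqrt{107}}{7267} \approx -8.1224 \cdot 10^{7}$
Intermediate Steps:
$G{\left(S \right)} = \sqrt{-14 + S}$
$f{\left(C \right)} = \frac{-161 + C}{C + \sqrt{-14 + C}}$ ($f{\left(C \right)} = \frac{C - 161}{C + \sqrt{-14 + C}} = \frac{-161 + C}{C + \sqrt{-14 + C}}$)
$T{\left(P \right)} = 1$
$\left(-6616 + T{\left(-8 \right)}\right) \left(f{\left(121 \right)} + 12279\right) = \left(-6616 + 1\right) \left(\frac{-161 + 121}{121 + \sqrt{-14 + 121}} + 12279\right) = - 6615 \left(\frac{1}{121 + \sqrt{107}} \left(-40\right) + 12279\right) = - 6615 \left(- \frac{40}{121 + \sqrt{107}} + 12279\right) = - 6615 \left(12279 - \frac{40}{121 + \sqrt{107}}\right) = -81225585 + \frac{264600}{121 + \sqrt{107}}$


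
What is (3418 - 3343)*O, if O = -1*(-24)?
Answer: 1800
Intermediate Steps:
O = 24
(3418 - 3343)*O = (3418 - 3343)*24 = 75*24 = 1800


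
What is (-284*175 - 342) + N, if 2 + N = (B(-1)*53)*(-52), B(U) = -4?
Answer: -39020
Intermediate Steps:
N = 11022 (N = -2 - 4*53*(-52) = -2 - 212*(-52) = -2 + 11024 = 11022)
(-284*175 - 342) + N = (-284*175 - 342) + 11022 = (-49700 - 342) + 11022 = -50042 + 11022 = -39020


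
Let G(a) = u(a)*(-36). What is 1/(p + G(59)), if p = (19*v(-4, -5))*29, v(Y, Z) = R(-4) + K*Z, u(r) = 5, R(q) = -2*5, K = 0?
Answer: -1/5690 ≈ -0.00017575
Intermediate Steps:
R(q) = -10
v(Y, Z) = -10 (v(Y, Z) = -10 + 0*Z = -10 + 0 = -10)
p = -5510 (p = (19*(-10))*29 = -190*29 = -5510)
G(a) = -180 (G(a) = 5*(-36) = -180)
1/(p + G(59)) = 1/(-5510 - 180) = 1/(-5690) = -1/5690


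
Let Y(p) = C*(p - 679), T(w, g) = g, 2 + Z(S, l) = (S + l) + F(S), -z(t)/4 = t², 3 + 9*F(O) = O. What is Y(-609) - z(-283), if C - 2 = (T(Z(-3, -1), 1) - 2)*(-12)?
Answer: 302324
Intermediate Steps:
F(O) = -⅓ + O/9
z(t) = -4*t²
Z(S, l) = -7/3 + l + 10*S/9 (Z(S, l) = -2 + ((S + l) + (-⅓ + S/9)) = -2 + (-⅓ + l + 10*S/9) = -7/3 + l + 10*S/9)
C = 14 (C = 2 + (1 - 2)*(-12) = 2 - 1*(-12) = 2 + 12 = 14)
Y(p) = -9506 + 14*p (Y(p) = 14*(p - 679) = 14*(-679 + p) = -9506 + 14*p)
Y(-609) - z(-283) = (-9506 + 14*(-609)) - (-4)*(-283)² = (-9506 - 8526) - (-4)*80089 = -18032 - 1*(-320356) = -18032 + 320356 = 302324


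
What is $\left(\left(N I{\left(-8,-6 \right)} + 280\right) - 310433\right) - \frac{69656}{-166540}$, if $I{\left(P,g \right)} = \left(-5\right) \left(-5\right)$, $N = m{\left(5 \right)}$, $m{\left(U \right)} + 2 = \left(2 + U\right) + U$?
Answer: $- \frac{12902793991}{41635} \approx -3.099 \cdot 10^{5}$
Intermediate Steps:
$m{\left(U \right)} = 2 U$ ($m{\left(U \right)} = -2 + \left(\left(2 + U\right) + U\right) = -2 + \left(2 + 2 U\right) = 2 U$)
$N = 10$ ($N = 2 \cdot 5 = 10$)
$I{\left(P,g \right)} = 25$
$\left(\left(N I{\left(-8,-6 \right)} + 280\right) - 310433\right) - \frac{69656}{-166540} = \left(\left(10 \cdot 25 + 280\right) - 310433\right) - \frac{69656}{-166540} = \left(\left(250 + 280\right) - 310433\right) - - \frac{17414}{41635} = \left(530 - 310433\right) + \frac{17414}{41635} = -309903 + \frac{17414}{41635} = - \frac{12902793991}{41635}$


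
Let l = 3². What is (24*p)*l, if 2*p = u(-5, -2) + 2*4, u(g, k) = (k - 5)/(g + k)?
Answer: 972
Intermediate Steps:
l = 9
u(g, k) = (-5 + k)/(g + k)
p = 9/2 (p = ((-5 - 2)/(-5 - 2) + 2*4)/2 = (-7/(-7) + 8)/2 = (-⅐*(-7) + 8)/2 = (1 + 8)/2 = (½)*9 = 9/2 ≈ 4.5000)
(24*p)*l = (24*(9/2))*9 = 108*9 = 972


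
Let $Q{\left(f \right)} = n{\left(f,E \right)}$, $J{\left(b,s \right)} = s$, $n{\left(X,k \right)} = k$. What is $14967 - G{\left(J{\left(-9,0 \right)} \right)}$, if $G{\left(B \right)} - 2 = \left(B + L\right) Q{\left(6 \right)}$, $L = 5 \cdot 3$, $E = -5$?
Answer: $15040$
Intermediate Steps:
$Q{\left(f \right)} = -5$
$L = 15$
$G{\left(B \right)} = -73 - 5 B$ ($G{\left(B \right)} = 2 + \left(B + 15\right) \left(-5\right) = 2 + \left(15 + B\right) \left(-5\right) = 2 - \left(75 + 5 B\right) = -73 - 5 B$)
$14967 - G{\left(J{\left(-9,0 \right)} \right)} = 14967 - \left(-73 - 0\right) = 14967 - \left(-73 + 0\right) = 14967 - -73 = 14967 + 73 = 15040$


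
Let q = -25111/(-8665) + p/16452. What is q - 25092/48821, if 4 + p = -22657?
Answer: 7005830456987/6959754792180 ≈ 1.0066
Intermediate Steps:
p = -22661 (p = -4 - 22657 = -22661)
q = 216768607/142556580 (q = -25111/(-8665) - 22661/16452 = -25111*(-1/8665) - 22661*1/16452 = 25111/8665 - 22661/16452 = 216768607/142556580 ≈ 1.5206)
q - 25092/48821 = 216768607/142556580 - 25092/48821 = 7005830456987/6959754792180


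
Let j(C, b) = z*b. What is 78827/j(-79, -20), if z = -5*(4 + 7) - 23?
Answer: 78827/1560 ≈ 50.530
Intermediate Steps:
z = -78 (z = -5*11 - 23 = -55 - 23 = -78)
j(C, b) = -78*b
78827/j(-79, -20) = 78827/((-78*(-20))) = 78827/1560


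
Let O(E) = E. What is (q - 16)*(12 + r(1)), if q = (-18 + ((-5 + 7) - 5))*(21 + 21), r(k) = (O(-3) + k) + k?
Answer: -9878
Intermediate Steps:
r(k) = -3 + 2*k (r(k) = (-3 + k) + k = -3 + 2*k)
q = -882 (q = (-18 + (2 - 5))*42 = (-18 - 3)*42 = -21*42 = -882)
(q - 16)*(12 + r(1)) = (-882 - 16)*(12 + (-3 + 2*1)) = -898*(12 + (-3 + 2)) = -898*(12 - 1) = -898*11 = -9878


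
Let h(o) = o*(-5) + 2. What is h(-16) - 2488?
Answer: -2406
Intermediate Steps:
h(o) = 2 - 5*o (h(o) = -5*o + 2 = 2 - 5*o)
h(-16) - 2488 = (2 - 5*(-16)) - 2488 = (2 + 80) - 2488 = 82 - 2488 = -2406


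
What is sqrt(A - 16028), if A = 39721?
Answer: sqrt(23693) ≈ 153.93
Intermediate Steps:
sqrt(A - 16028) = sqrt(39721 - 16028) = sqrt(23693)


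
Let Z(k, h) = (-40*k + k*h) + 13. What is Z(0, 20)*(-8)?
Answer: -104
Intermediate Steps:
Z(k, h) = 13 - 40*k + h*k (Z(k, h) = (-40*k + h*k) + 13 = 13 - 40*k + h*k)
Z(0, 20)*(-8) = (13 - 40*0 + 20*0)*(-8) = (13 + 0 + 0)*(-8) = 13*(-8) = -104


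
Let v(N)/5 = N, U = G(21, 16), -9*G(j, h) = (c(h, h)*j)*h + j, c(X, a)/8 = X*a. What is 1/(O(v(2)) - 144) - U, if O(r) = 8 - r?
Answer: 11163305/146 ≈ 76461.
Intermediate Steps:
c(X, a) = 8*X*a (c(X, a) = 8*(X*a) = 8*X*a)
G(j, h) = -j/9 - 8*j*h³/9 (G(j, h) = -(((8*h*h)*j)*h + j)/9 = -(((8*h²)*j)*h + j)/9 = -((8*j*h²)*h + j)/9 = -(8*j*h³ + j)/9 = -(j + 8*j*h³)/9 = -j/9 - 8*j*h³/9)
U = -76461 (U = -⅑*21*(1 + 8*16³) = -⅑*21*(1 + 8*4096) = -⅑*21*(1 + 32768) = -⅑*21*32769 = -76461)
v(N) = 5*N
1/(O(v(2)) - 144) - U = 1/((8 - 5*2) - 144) - 1*(-76461) = 1/((8 - 1*10) - 144) + 76461 = 1/((8 - 10) - 144) + 76461 = 1/(-2 - 144) + 76461 = 1/(-146) + 76461 = -1/146 + 76461 = 11163305/146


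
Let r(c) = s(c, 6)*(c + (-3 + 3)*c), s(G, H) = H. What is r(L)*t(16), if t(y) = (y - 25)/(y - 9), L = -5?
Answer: 270/7 ≈ 38.571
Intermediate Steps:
r(c) = 6*c (r(c) = 6*(c + (-3 + 3)*c) = 6*(c + 0*c) = 6*(c + 0) = 6*c)
t(y) = (-25 + y)/(-9 + y)
r(L)*t(16) = (6*(-5))*((-25 + 16)/(-9 + 16)) = -30*(-9)/7 = -30*(-9/7) = 270/7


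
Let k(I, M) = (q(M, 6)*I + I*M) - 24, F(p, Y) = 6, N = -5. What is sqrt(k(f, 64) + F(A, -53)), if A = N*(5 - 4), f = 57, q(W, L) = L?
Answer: 2*sqrt(993) ≈ 63.024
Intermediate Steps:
A = -5 (A = -5*(5 - 4) = -5*1 = -5)
k(I, M) = -24 + 6*I + I*M (k(I, M) = (6*I + I*M) - 24 = -24 + 6*I + I*M)
sqrt(k(f, 64) + F(A, -53)) = sqrt((-24 + 6*57 + 57*64) + 6) = sqrt((-24 + 342 + 3648) + 6) = sqrt(3966 + 6) = sqrt(3972) = 2*sqrt(993)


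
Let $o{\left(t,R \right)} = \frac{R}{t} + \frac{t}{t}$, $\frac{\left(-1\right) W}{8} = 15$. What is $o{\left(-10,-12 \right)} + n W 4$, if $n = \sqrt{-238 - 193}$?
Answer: $\frac{11}{5} - 480 i \sqrt{431} \approx 2.2 - 9965.1 i$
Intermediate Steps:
$W = -120$ ($W = \left(-8\right) 15 = -120$)
$o{\left(t,R \right)} = 1 + \frac{R}{t}$ ($o{\left(t,R \right)} = \frac{R}{t} + 1 = 1 + \frac{R}{t}$)
$n = i \sqrt{431}$ ($n = \sqrt{-431} = i \sqrt{431} \approx 20.761 i$)
$o{\left(-10,-12 \right)} + n W 4 = \frac{-12 - 10}{-10} + i \sqrt{431} \left(\left(-120\right) 4\right) = \left(- \frac{1}{10}\right) \left(-22\right) + i \sqrt{431} \left(-480\right) = \frac{11}{5} - 480 i \sqrt{431}$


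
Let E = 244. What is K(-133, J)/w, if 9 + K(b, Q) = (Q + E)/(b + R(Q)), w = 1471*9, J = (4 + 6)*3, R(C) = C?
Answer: -1201/1363617 ≈ -0.00088075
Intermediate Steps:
J = 30 (J = 10*3 = 30)
w = 13239
K(b, Q) = -9 + (244 + Q)/(Q + b) (K(b, Q) = -9 + (Q + 244)/(b + Q) = -9 + (244 + Q)/(Q + b))
K(-133, J)/w = ((244 - 9*(-133) - 8*30)/(30 - 133))/13239 = ((244 + 1197 - 240)/(-103))*(1/13239) = -1/103*1201*(1/13239) = -1201/103*1/13239 = -1201/1363617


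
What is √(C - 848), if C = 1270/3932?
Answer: 11*I*√27077718/1966 ≈ 29.115*I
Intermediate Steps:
C = 635/1966 (C = 1270*(1/3932) = 635/1966 ≈ 0.32299)
√(C - 848) = √(635/1966 - 848) = √(-1666533/1966) = 11*I*√27077718/1966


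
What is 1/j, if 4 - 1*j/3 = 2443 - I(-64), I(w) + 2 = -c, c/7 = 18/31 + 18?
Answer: -31/239109 ≈ -0.00012965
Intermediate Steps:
c = 4032/31 (c = 7*(18/31 + 18) = 7*(576/31) = 4032/31 ≈ 130.06)
I(w) = -4094/31 (I(w) = -2 - 1*4032/31 = -2 - 4032/31 = -4094/31)
j = -239109/31 (j = 12 - 3*(2443 - 1*(-4094/31)) = 12 - 3*(2443 + 4094/31) = 12 - 3*79827/31 = 12 - 239481/31 = -239109/31 ≈ -7713.2)
1/j = 1/(-239109/31) = -31/239109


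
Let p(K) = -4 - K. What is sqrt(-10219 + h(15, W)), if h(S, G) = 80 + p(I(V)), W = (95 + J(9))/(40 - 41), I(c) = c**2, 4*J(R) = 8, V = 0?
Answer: 21*I*sqrt(23) ≈ 100.71*I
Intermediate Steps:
J(R) = 2 (J(R) = (1/4)*8 = 2)
W = -97 (W = (95 + 2)/(40 - 41) = 97/(-1) = 97*(-1) = -97)
h(S, G) = 76 (h(S, G) = 80 + (-4 - 1*0**2) = 80 + (-4 - 1*0) = 80 + (-4 + 0) = 80 - 4 = 76)
sqrt(-10219 + h(15, W)) = sqrt(-10219 + 76) = sqrt(-10143) = 21*I*sqrt(23)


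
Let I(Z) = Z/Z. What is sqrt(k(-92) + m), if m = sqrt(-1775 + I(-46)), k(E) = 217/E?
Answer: sqrt(-4991 + 2116*I*sqrt(1774))/46 ≈ 4.4624 + 4.7193*I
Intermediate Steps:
I(Z) = 1
m = I*sqrt(1774) (m = sqrt(-1775 + 1) = sqrt(-1774) = I*sqrt(1774) ≈ 42.119*I)
sqrt(k(-92) + m) = sqrt(217/(-92) + I*sqrt(1774)) = sqrt(217*(-1/92) + I*sqrt(1774)) = sqrt(-217/92 + I*sqrt(1774))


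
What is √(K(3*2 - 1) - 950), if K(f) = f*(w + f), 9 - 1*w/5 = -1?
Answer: 15*I*√3 ≈ 25.981*I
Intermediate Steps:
w = 50 (w = 45 - 5*(-1) = 45 + 5 = 50)
K(f) = f*(50 + f)
√(K(3*2 - 1) - 950) = √((3*2 - 1)*(50 + (3*2 - 1)) - 950) = √((6 - 1)*(50 + (6 - 1)) - 950) = √(5*(50 + 5) - 950) = √(5*55 - 950) = √(275 - 950) = √(-675) = 15*I*√3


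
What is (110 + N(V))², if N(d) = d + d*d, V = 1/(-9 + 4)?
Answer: 7540516/625 ≈ 12065.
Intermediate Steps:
V = -⅕ (V = 1/(-5) = -⅕ ≈ -0.20000)
N(d) = d + d²
(110 + N(V))² = (110 - (1 - ⅕)/5)² = (110 - ⅕*⅘)² = (110 - 4/25)² = (2746/25)² = 7540516/625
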